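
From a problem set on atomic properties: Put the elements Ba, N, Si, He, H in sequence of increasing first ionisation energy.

H is in period 1, group 1; He is in period 1, group 18; N is in period 2, group 15; Si is in period 3, group 14; Ba is in period 6, group 2.
Across a period the outer electron is held more tightly (higher IE₁); down a group it sits in a higher shell, more shielded, and comes off more easily.
These span different periods and groups, so the two trends combine.
Si > Ba: both effects reinforce here, so Si is clearly the higher of the two.
H > Si: the two effects oppose for this pair; the down-group effect wins (1312 vs 786 kJ/mol).
N > H: the two effects oppose for this pair; the across-period effect wins (1402 vs 1312 kJ/mol).
He > N: relative to N, both the across-period and down-group shifts push He's first ionization energy up.
Approximate values (kJ/mol): H 1312, He 2372, N 1402, Si 786, Ba 503.
So from lowest to highest: Ba < Si < H < N < He.

Ba < Si < H < N < He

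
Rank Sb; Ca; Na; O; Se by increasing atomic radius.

O < Se < Sb < Na < Ca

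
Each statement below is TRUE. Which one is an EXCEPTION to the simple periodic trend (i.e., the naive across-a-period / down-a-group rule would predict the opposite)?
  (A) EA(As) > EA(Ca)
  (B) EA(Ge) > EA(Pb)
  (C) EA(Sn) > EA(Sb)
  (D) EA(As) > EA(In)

(C)

The general trend: electron affinity increases across a period and decreases down a group.
(A) As (period 4, group 15) vs Ca (period 4, group 2): the stated order agrees with the simple trend.
(B) Ge (period 4, group 14) vs Pb (period 6, group 14): the stated order agrees with the simple trend.
(C) Sn (period 5, group 14) vs Sb (period 5, group 15): the stated order contradicts the simple trend.
(D) As (period 4, group 15) vs In (period 5, group 13): the stated order agrees with the simple trend.
The exception is (C): adding an electron to Sb's half-filled 5p³ is unfavourable, so Sn has the more exothermic EA.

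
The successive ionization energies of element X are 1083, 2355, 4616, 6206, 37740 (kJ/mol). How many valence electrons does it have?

Look for the largest jump between consecutive ionization energies: IE5/IE4 ≈ 6.1, far larger than any earlier ratio.
That jump marks the point where a core electron is being removed. So the atom has 4 valence electrons.

4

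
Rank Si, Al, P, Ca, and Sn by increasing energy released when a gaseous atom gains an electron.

Al is in period 3, group 13; Si is in period 3, group 14; P is in period 3, group 15; Ca is in period 4, group 2; Sn is in period 5, group 14.
Atoms with high Z_eff and room in the valence shell (especially the halogens) have the most exothermic electron affinities.
Neither a single period nor a single group — weigh both effects.
Al > Ca: relative to Ca, both the across-period and down-group shifts push Al's electron affinity up.
P > Al: both are in period 3; the period trend gives P the larger value.
Sn > P: this pair runs against the simple trend — see the exception note.
Si > Sn: Si sits above Sn in group 14, so the down-group effect alone puts Si higher.
Note the exception: Sn has a higher electron affinity than P, contrary to the simple trend — adding an electron to P's half-filled np³ subshell costs electron-pairing energy.
Note the exception: Si has a higher electron affinity than P, contrary to the simple trend — adding an electron to P's half-filled 3p³ is unfavourable, so Si (3p²) has the more exothermic EA.
Tabulated electron affinity (kJ/mol): Al 42, Si 134, P 72, Ca 2, Sn 107.
So from lowest to highest: Ca < Al < P < Sn < Si.

Ca < Al < P < Sn < Si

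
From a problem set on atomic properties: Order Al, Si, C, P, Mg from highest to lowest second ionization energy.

Consider each +1 ion: Al⁺ still has 2 valence electrons; Si⁺ still has 3 valence electrons; C⁺ still has 3 valence electrons; P⁺ still has 4 valence electrons; Mg⁺ still has 1 valence electron.
All are still removing valence electrons, so compare the +1 ions as you would atoms: IE_2 generally rises across a period (higher Z_eff) and falls down a group (larger shell), subject to the usual subshell exceptions.
Valence configurations: Al⁺ [Ne]3s², Si⁺ [Ne]3s²3p¹, C⁺ [He]2s²2p¹, P⁺ [Ne]3s²3p², Mg⁺ [Ne]3s¹.
Si⁺ loses a lone 3p electron whereas Al⁺ must break into a filled 3s² pair, so IE_2(Al) > IE_2(Si) even though Si has the higher nuclear charge.
The numbers (kJ/mol): Al 1817, Si 1577, C 2353, P 1907, Mg 1451.
So the second ionization energies run Mg < Si < Al < P < C.

C > P > Al > Si > Mg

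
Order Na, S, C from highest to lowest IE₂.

Na > C > S

After 1 electron has been removed, what remains? Na⁺ is the bare [Ne] core; S⁺ still has 5 valence electrons; C⁺ still has 3 valence electrons.
Breaking into a closed-shell core is much more expensive than removing a leftover valence electron — Na has the largest IE_2 here.
Valence configurations: S⁺ [Ne]3s²3p³, C⁺ [He]2s²2p¹.
Approximate IE_2 values (kJ/mol): Na 4562, S 2252, C 2353.
So the second ionization energies run S < C < Na.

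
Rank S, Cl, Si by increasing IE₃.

Si < S < Cl

After 2 electrons have been removed, what remains? S²⁺ still has 4 valence electrons; Cl²⁺ still has 5 valence electrons; Si²⁺ still has 2 valence electrons.
All are still removing valence electrons, so compare the +2 ions as you would atoms: IE_3 generally rises across a period (higher Z_eff) and falls down a group (larger shell), subject to the usual subshell exceptions.
Valence configurations: S²⁺ [Ne]3s²3p², Cl²⁺ [Ne]3s²3p³, Si²⁺ [Ne]3s².
Approximate IE_3 values (kJ/mol): S 3357, Cl 3822, Si 3232.
Hence IE_3: Si < S < Cl.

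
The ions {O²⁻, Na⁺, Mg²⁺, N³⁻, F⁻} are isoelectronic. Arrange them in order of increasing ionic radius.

Mg²⁺, Na⁺, F⁻, O²⁻, N³⁻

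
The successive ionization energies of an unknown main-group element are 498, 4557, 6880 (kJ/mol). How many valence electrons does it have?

1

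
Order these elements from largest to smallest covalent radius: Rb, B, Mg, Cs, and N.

B is in period 2, group 13; N is in period 2, group 15; Mg is in period 3, group 2; Rb is in period 5, group 1; Cs is in period 6, group 1.
Atomic radius shrinks across a period as nuclear charge pulls the same shell inward, and grows down a group as new shells are added.
Neither a single period nor a single group — weigh both effects.
B > N: both are in period 2; the period trend gives B the larger value.
Mg > B: relative to B, both the across-period and down-group shifts push Mg's atomic radius up.
Rb > Mg: relative to Mg, both the across-period and down-group shifts push Rb's atomic radius up.
Cs > Rb: they share group 1; the group trend gives Cs the larger value.
Approximate values (pm): B 85, N 71, Mg 139, Rb 210, Cs 232.
So from largest to smallest: Cs > Rb > Mg > B > N.

Cs > Rb > Mg > B > N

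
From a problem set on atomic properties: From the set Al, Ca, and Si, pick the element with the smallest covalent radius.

Si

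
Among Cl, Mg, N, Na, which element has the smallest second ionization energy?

IE_2 is the cost of taking one more electron from the +1 cation: Cl⁺ still has 6 valence electrons; Mg⁺ still has 1 valence electron; N⁺ still has 4 valence electrons; Na⁺ is the bare [Ne] core.
Core electrons are held far more tightly than valence electrons, so Na tops the IE_2 order.
Valence configurations: Cl⁺ [Ne]3s²3p⁴, Mg⁺ [Ne]3s¹, N⁺ [He]2s²2p².
Approximate IE_2 values (kJ/mol): Cl 2298, Mg 1451, N 2856, Na 4562.
Hence IE_2: Mg < Cl < N < Na.

Mg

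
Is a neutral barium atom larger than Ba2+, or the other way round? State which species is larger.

Forming Ba2+ removes 2 electrons from Ba. Fewer electrons for the same nuclear charge means less shielding and a higher Z_eff on the remaining electrons, and for main-group metals the entire outer shell is lost.
A cation is smaller than its parent atom: Ba2+ < Ba.

Ba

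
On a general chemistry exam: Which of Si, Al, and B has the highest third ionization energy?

After 2 electrons have been removed, what remains? Si²⁺ still has 2 valence electrons; Al²⁺ still has 1 valence electron; B²⁺ still has 1 valence electron.
All are still removing valence electrons, so compare the +2 ions as you would atoms: IE_3 generally rises across a period (higher Z_eff) and falls down a group (larger shell), subject to the usual subshell exceptions.
Valence configurations: Si²⁺ [Ne]3s², Al²⁺ [Ne]3s¹, B²⁺ [He]2s¹.
The numbers (kJ/mol): Si 3232, Al 2745, B 3660.
So the third ionization energies run Al < Si < B.

B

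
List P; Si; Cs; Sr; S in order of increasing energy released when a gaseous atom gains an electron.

Si is in period 3, group 14; P is in period 3, group 15; S is in period 3, group 16; Sr is in period 5, group 2; Cs is in period 6, group 1.
Adding an electron releases more energy for atoms nearer the top right (short of the noble gases).
Neither a single period nor a single group — weigh both effects.
Cs > Sr: this pair runs against the simple trend — see the exception note.
P > Cs: both effects reinforce here, so P is clearly the higher of the two.
Si > P: this pair runs against the simple trend — see the exception note.
S > Si: both are in period 3; the period trend gives S the larger value.
Note the exception: Cs has a higher electron affinity than Sr, contrary to the simple trend — adding an electron to Sr (ns²) has to open a new, higher-energy np subshell, which is unfavourable.
Note the exception: Si has a higher electron affinity than P, contrary to the simple trend — adding an electron to P's half-filled 3p³ is unfavourable, so Si (3p²) has the more exothermic EA.
For reference (kJ/mol): Si 134, P 72, S 200, Sr 5, Cs 46.
So from lowest to highest: Sr < Cs < P < Si < S.

Sr < Cs < P < Si < S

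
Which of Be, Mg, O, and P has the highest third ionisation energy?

Consider each +2 ion: Be²⁺ is the bare [He] core; Mg²⁺ is the bare [Ne] core; O²⁺ still has 4 valence electrons; P²⁺ still has 3 valence electrons.
Breaking into a closed-shell core is much more expensive than removing a leftover valence electron — Mg and Be have the largest IE_3 here.
Valence configurations: O²⁺ [He]2s²2p², P²⁺ [Ne]3s²3p¹.
Tabulated IE_3 (kJ/mol): Be 14849, Mg 7733, O 5300, P 2914.
So the third ionization energies run P < O < Mg < Be.

Be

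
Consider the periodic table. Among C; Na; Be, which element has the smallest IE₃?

C

IE_3 is the cost of taking one more electron from the +2 cation: C²⁺ still has 2 valence electrons; Na²⁺ is already 1 electron into the core; Be²⁺ is the bare [He] core.
Breaking into a closed-shell core is much more expensive than removing a leftover valence electron — Na and Be have the largest IE_3 here.
Tabulated IE_3 (kJ/mol): C 4620, Na 6910, Be 14849.
So the third ionization energies run C < Na < Be.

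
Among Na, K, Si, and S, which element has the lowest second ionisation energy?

Si

The second ionization energy removes an electron from the +1 ion. For each element: Na⁺ is the bare [Ne] core; K⁺ is the bare [Ar] core; Si⁺ still has 3 valence electrons; S⁺ still has 5 valence electrons.
Breaking into a closed-shell core is much more expensive than removing a leftover valence electron — K and Na have the largest IE_2 here.
Valence configurations: Si⁺ [Ne]3s²3p¹, S⁺ [Ne]3s²3p³.
Approximate IE_2 values (kJ/mol): Na 4562, K 3052, Si 1577, S 2252.
Hence IE_2: Si < S < K < Na.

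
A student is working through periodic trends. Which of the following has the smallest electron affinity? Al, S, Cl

Al

Al is in period 3, group 13; S is in period 3, group 16; Cl is in period 3, group 17.
Atoms with high Z_eff and room in the valence shell (especially the halogens) have the most exothermic electron affinities.
All lie in period 3, so electron affinity increases left to right.
The smallest electron affinity among these belongs to Al.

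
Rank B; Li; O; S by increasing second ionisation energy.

Consider each +1 ion: B⁺ still has 2 valence electrons; Li⁺ is the bare [He] core; O⁺ still has 5 valence electrons; S⁺ still has 5 valence electrons.
Core electrons are held far more tightly than valence electrons, so Li tops the IE_2 order.
Valence configurations: B⁺ [He]2s², O⁺ [He]2s²2p³, S⁺ [Ne]3s²3p³.
Approximate IE_2 values (kJ/mol): B 2427, Li 7298, O 3388, S 2252.
Putting it together, IE_2: S < B < O < Li.

S, B, O, Li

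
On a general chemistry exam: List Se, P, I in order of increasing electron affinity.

P < Se < I

P is in period 3, group 15; Se is in period 4, group 16; I is in period 5, group 17.
Atoms with high Z_eff and room in the valence shell (especially the halogens) have the most exothermic electron affinities.
These sit on a diagonal, where the across-period and down-group effects partly cancel.
Se > P: the two effects oppose for this pair; the across-period effect wins (195 vs 72 kJ/mol).
I > Se: period and group pull opposite ways; the across-period shift dominates (295 vs 195 kJ/mol).
For reference (kJ/mol): P 72, Se 195, I 295.
So from lowest to highest: P < Se < I.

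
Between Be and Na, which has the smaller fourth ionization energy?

Consider each +3 ion: Be³⁺ is already 1 electron into the core; Na³⁺ is already 2 electrons into the core.
All of these are removing an electron from a noble-gas core or deeper; the smaller core (lower principal quantum number) is held far more tightly, and within a period the higher nuclear charge binds the same core more tightly.
The numbers (kJ/mol): Be 21007, Na 9543.
Putting it together, IE_4: Na < Be.

Na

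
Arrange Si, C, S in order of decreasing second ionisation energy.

C, S, Si

IE_2 is the cost of taking one more electron from the +1 cation: Si⁺ still has 3 valence electrons; C⁺ still has 3 valence electrons; S⁺ still has 5 valence electrons.
All are still removing valence electrons, so compare the +1 ions as you would atoms: IE_2 generally rises across a period (higher Z_eff) and falls down a group (larger shell), subject to the usual subshell exceptions.
Valence configurations: Si⁺ [Ne]3s²3p¹, C⁺ [He]2s²2p¹, S⁺ [Ne]3s²3p³.
Tabulated IE_2 (kJ/mol): Si 1577, C 2353, S 2252.
Putting it together, IE_2: Si < S < C.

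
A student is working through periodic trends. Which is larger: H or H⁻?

Forming H⁻ adds 1 electron to H. More electron–electron repulsion in the same shell, with unchanged nuclear charge, lets the cloud expand.
An anion is larger than its parent atom: H⁻ > H.

H⁻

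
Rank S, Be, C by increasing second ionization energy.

After 1 electron has been removed, what remains? S⁺ still has 5 valence electrons; Be⁺ still has 1 valence electron; C⁺ still has 3 valence electrons.
All are still removing valence electrons, so compare the +1 ions as you would atoms: IE_2 generally rises across a period (higher Z_eff) and falls down a group (larger shell), subject to the usual subshell exceptions.
Valence configurations: S⁺ [Ne]3s²3p³, Be⁺ [He]2s¹, C⁺ [He]2s²2p¹.
The numbers (kJ/mol): S 2252, Be 1757, C 2353.
Putting it together, IE_2: Be < S < C.

Be < S < C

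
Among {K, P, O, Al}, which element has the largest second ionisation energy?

O

After 1 electron has been removed, what remains? K⁺ is the bare [Ar] core; P⁺ still has 4 valence electrons; O⁺ still has 5 valence electrons; Al⁺ still has 2 valence electrons.
Usually core removal costs more than valence removal, but here the competition is close: a tightly held n=2 valence electron can cost more to remove than an n=3 core electron, so the actual values have to decide it.
Valence configurations: P⁺ [Ne]3s²3p², O⁺ [He]2s²2p³, Al⁺ [Ne]3s².
The numbers (kJ/mol): K 3052, P 1907, O 3388, Al 1817.
Hence IE_2: Al < P < K < O.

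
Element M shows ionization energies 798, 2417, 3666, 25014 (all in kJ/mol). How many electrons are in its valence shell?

3

Look for the largest jump between consecutive ionization energies: IE4/IE3 ≈ 6.8, far larger than any earlier ratio.
That jump marks the point where a core electron is being removed. So the atom has 3 valence electrons.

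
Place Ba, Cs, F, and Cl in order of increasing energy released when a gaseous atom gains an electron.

F is in period 2, group 17; Cl is in period 3, group 17; Cs is in period 6, group 1; Ba is in period 6, group 2.
Electron affinity generally becomes more exothermic across a period toward the halogens and less exothermic down a group.
Neither a single period nor a single group — weigh both effects.
Cs > Ba: this pair runs against the simple trend — see the exception note.
F > Cs: relative to Cs, both the across-period and down-group shifts push F's electron affinity up.
Cl > F: this pair runs against the simple trend — see the exception note.
Note the exception: Cs has a higher electron affinity than Ba, contrary to the simple trend — adding an electron to Ba (ns²) has to open a new, higher-energy np subshell, which is unfavourable.
Note the exception: Cl has a higher electron affinity than F, contrary to the simple trend — F's small 2p subshell makes the incoming electron feel strong e⁻–e⁻ repulsion, so Cl actually releases more energy on gaining an electron.
For reference (kJ/mol): F 328, Cl 349, Cs 46, Ba 14.
So from lowest to highest: Ba < Cs < F < Cl.

Ba, Cs, F, Cl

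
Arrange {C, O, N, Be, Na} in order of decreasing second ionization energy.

Na > O > N > C > Be

IE_2 is the cost of taking one more electron from the +1 cation: C⁺ still has 3 valence electrons; O⁺ still has 5 valence electrons; N⁺ still has 4 valence electrons; Be⁺ still has 1 valence electron; Na⁺ is the bare [Ne] core.
Breaking into a closed-shell core is much more expensive than removing a leftover valence electron — Na has the largest IE_2 here.
Valence configurations: C⁺ [He]2s²2p¹, O⁺ [He]2s²2p³, N⁺ [He]2s²2p², Be⁺ [He]2s¹.
Approximate IE_2 values (kJ/mol): C 2353, O 3388, N 2856, Be 1757, Na 4562.
Overall IE_2 order: Be < C < N < O < Na.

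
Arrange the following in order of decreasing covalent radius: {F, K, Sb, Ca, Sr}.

K, Sr, Ca, Sb, F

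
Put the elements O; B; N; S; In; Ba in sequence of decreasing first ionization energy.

N, O, S, B, In, Ba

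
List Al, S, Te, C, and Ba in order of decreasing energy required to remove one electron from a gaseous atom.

C is in period 2, group 14; Al is in period 3, group 13; S is in period 3, group 16; Te is in period 5, group 16; Ba is in period 6, group 2.
Across a period the outer electron is held more tightly (higher IE₁); down a group it sits in a higher shell, more shielded, and comes off more easily.
Here both period and group differ, so the two effects have to be weighed against each other.
Al > Ba: relative to Ba, both the across-period and down-group shifts push Al's first ionization energy up.
Te > Al: period and group pull opposite ways; the across-period shift dominates (869 vs 578 kJ/mol).
S > Te: S sits above Te in group 16, so the down-group effect alone puts S higher.
C > S: period and group pull opposite ways; the down-group shift dominates (1086 vs 1000 kJ/mol).
Tabulated first ionization energy (kJ/mol): C 1086, Al 578, S 1000, Te 869, Ba 503.
So from highest to lowest: C > S > Te > Al > Ba.

C, S, Te, Al, Ba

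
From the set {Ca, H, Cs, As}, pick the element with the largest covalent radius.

Cs

H is in period 1, group 1; Ca is in period 4, group 2; As is in period 4, group 15; Cs is in period 6, group 1.
Radius decreases left→right (rising Z_eff, same n) and increases top→bottom (higher n).
Neither a single period nor a single group — weigh both effects.
As > H: the two effects oppose for this pair; the down-group effect wins (121 vs 32 pm).
Ca > As: Ca lies to the left of As in period 4, so the across-period effect alone puts Ca larger.
Cs > Ca: relative to Ca, both the across-period and down-group shifts push Cs's atomic radius up.
Approximate values (pm): H 32, Ca 171, As 121, Cs 232.
The largest covalent radius among these belongs to Cs.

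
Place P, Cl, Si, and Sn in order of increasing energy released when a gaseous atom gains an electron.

Electron affinity generally becomes more exothermic across a period toward the halogens and less exothermic down a group.
These span different periods and groups, so the two trends combine.
Sn > P: this pair runs against the simple trend — see the exception note.
Si > Sn: they share group 14; the group trend gives Si the larger value.
Cl > Si: both are in period 3; the period trend gives Cl the larger value.
Note the exception: Sn has a higher electron affinity than P, contrary to the simple trend — adding an electron to P's half-filled np³ subshell costs electron-pairing energy.
Note the exception: Si has a higher electron affinity than P, contrary to the simple trend — adding an electron to P's half-filled 3p³ is unfavourable, so Si (3p²) has the more exothermic EA.
Approximate values (kJ/mol): Si 134, P 72, Cl 349, Sn 107.
So from lowest to highest: P < Sn < Si < Cl.

P < Sn < Si < Cl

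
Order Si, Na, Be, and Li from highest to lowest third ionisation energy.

Be, Li, Na, Si

Consider each +2 ion: Si²⁺ still has 2 valence electrons; Na²⁺ is already 1 electron into the core; Be²⁺ is the bare [He] core; Li²⁺ is already 1 electron into the core.
Breaking into a closed-shell core is much more expensive than removing a leftover valence electron — Na, Li and Be have the largest IE_3 here.
The numbers (kJ/mol): Si 3232, Na 6910, Be 14849, Li 11815.
Putting it together, IE_3: Si < Na < Li < Be.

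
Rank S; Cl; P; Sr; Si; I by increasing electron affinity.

Si is in period 3, group 14; P is in period 3, group 15; S is in period 3, group 16; Cl is in period 3, group 17; Sr is in period 5, group 2; I is in period 5, group 17.
Atoms with high Z_eff and room in the valence shell (especially the halogens) have the most exothermic electron affinities.
Neither a single period nor a single group — weigh both effects.
P > Sr: relative to Sr, both the across-period and down-group shifts push P's electron affinity up.
Si > P: this pair runs against the simple trend — see the exception note.
S > Si: both are in period 3; the period trend gives S the larger value.
I > S: the two effects oppose for this pair; the across-period effect wins (295 vs 200 kJ/mol).
Cl > I: Cl sits above I in group 17, so the down-group effect alone puts Cl higher.
Note the exception: Si has a higher electron affinity than P, contrary to the simple trend — adding an electron to P's half-filled 3p³ is unfavourable, so Si (3p²) has the more exothermic EA.
For reference (kJ/mol): Si 134, P 72, S 200, Cl 349, Sr 5, I 295.
So from lowest to highest: Sr < P < Si < S < I < Cl.

Sr < P < Si < S < I < Cl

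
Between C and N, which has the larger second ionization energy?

N

After 1 electron has been removed, what remains? C⁺ still has 3 valence electrons; N⁺ still has 4 valence electrons.
All are still removing valence electrons, so compare the +1 ions as you would atoms: IE_2 generally rises across a period (higher Z_eff) and falls down a group (larger shell), subject to the usual subshell exceptions.
Valence configurations: C⁺ [He]2s²2p¹, N⁺ [He]2s²2p².
Approximate IE_2 values (kJ/mol): C 2353, N 2856.
So the second ionization energies run C < N.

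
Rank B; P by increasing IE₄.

P < B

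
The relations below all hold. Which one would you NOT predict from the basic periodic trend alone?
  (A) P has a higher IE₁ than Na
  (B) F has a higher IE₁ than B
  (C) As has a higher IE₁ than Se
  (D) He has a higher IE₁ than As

(C)

The general trend: IE₁ increases across a period and decreases down a group.
(A) P (period 3, group 15) vs Na (period 3, group 1): the stated order agrees with the simple trend.
(B) F (period 2, group 17) vs B (period 2, group 13): the stated order agrees with the simple trend.
(C) As (period 4, group 15) vs Se (period 4, group 16): the stated order contradicts the simple trend.
(D) He (period 1, group 18) vs As (period 4, group 15): the stated order agrees with the simple trend.
The exception is (C): Se (4p⁴) ionizes more easily than half-filled As (4p³).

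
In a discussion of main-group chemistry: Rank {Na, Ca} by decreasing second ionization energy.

After 1 electron has been removed, what remains? Na⁺ is the bare [Ne] core; Ca⁺ still has 1 valence electron.
Pulling an electron out of a noble-gas core costs far more than removing a remaining valence electron, so Na sits at the high end of IE_2.
The numbers (kJ/mol): Na 4562, Ca 1145.
Hence IE_2: Ca < Na.

Na > Ca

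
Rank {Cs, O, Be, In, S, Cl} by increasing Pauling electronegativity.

Cs < Be < In < S < Cl < O

Be is in period 2, group 2; O is in period 2, group 16; S is in period 3, group 16; Cl is in period 3, group 17; In is in period 5, group 13; Cs is in period 6, group 1.
Electronegativity increases across a period and decreases down a group, tracking effective nuclear charge and atomic size.
Here both period and group differ, so the two effects have to be weighed against each other.
Be > Cs: relative to Cs, both the across-period and down-group shifts push Be's electronegativity up.
In > Be: period and group pull opposite ways; the across-period shift dominates (1.78 vs 1.57).
S > In: relative to In, both the across-period and down-group shifts push S's electronegativity up.
Cl > S: both are in period 3; the period trend gives Cl the larger value.
O > Cl: period and group pull opposite ways; the down-group shift dominates (3.44 vs 3.16).
For reference (Pauling): Be 1.57, O 3.44, S 2.58, Cl 3.16, In 1.78, Cs 0.79.
So from lowest to highest: Cs < Be < In < S < Cl < O.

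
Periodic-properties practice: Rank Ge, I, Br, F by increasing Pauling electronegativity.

F is in period 2, group 17; Ge is in period 4, group 14; Br is in period 4, group 17; I is in period 5, group 17.
Atoms toward the upper right of the periodic table pull bonding electrons most strongly.
These span different periods and groups, so the two trends combine.
I > Ge: period and group pull opposite ways; the across-period shift dominates (2.66 vs 2.01).
Br > I: Br sits above I in group 17, so the down-group effect alone puts Br higher.
F > Br: they share group 17; the group trend gives F the larger value.
For reference (Pauling): F 3.98, Ge 2.01, Br 2.96, I 2.66.
So from lowest to highest: Ge < I < Br < F.

Ge < I < Br < F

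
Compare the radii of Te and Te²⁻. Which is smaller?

Forming Te²⁻ adds 2 electrons to Te. More electron–electron repulsion in the same shell, with unchanged nuclear charge, lets the cloud expand.
An anion is larger than its parent atom: Te²⁻ > Te.

Te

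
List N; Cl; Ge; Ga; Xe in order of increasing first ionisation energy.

Ga < Ge < Xe < Cl < N

N is in period 2, group 15; Cl is in period 3, group 17; Ga is in period 4, group 13; Ge is in period 4, group 14; Xe is in period 5, group 18.
Removing the outermost electron gets harder across a period and easier down a group.
These span different periods and groups, so the two trends combine.
Ge > Ga: Ge lies to the right of Ga in period 4, so the across-period effect alone puts Ge higher.
Xe > Ge: period and group pull opposite ways; the across-period shift dominates (1170 vs 762 kJ/mol).
Cl > Xe: period and group pull opposite ways; the down-group shift dominates (1251 vs 1170 kJ/mol).
N > Cl: period and group pull opposite ways; the down-group shift dominates (1402 vs 1251 kJ/mol).
Tabulated first ionization energy (kJ/mol): N 1402, Cl 1251, Ga 579, Ge 762, Xe 1170.
So from lowest to highest: Ga < Ge < Xe < Cl < N.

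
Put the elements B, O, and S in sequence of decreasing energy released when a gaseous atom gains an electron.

S, O, B

EA tends to increase across a period and decrease down a group, though the pattern is less regular than for IE or radius.
These span different periods and groups, so the two trends combine.
O > B: O lies to the right of B in period 2, so the across-period effect alone puts O higher.
S > O: this pair runs against the simple trend — see the exception note.
Note the exception: S has a higher electron affinity than O, contrary to the simple trend — the compact 2p subshell of O repels the added electron more than S's larger 3p does.
Tabulated electron affinity (kJ/mol): B 27, O 141, S 200.
So from highest to lowest: S > O > B.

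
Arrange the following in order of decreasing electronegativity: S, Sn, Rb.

S > Sn > Rb

EN rises left→right (higher Z_eff, smaller atoms) and falls top→bottom (larger, more shielded atoms).
Neither a single period nor a single group — weigh both effects.
Sn > Rb: Sn lies to the right of Rb in period 5, so the across-period effect alone puts Sn higher.
S > Sn: relative to Sn, both the across-period and down-group shifts push S's electronegativity up.
Tabulated electronegativity (Pauling): S 2.58, Rb 0.82, Sn 1.96.
So from highest to lowest: S > Sn > Rb.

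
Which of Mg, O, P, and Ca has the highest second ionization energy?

O

Consider each +1 ion: Mg⁺ still has 1 valence electron; O⁺ still has 5 valence electrons; P⁺ still has 4 valence electrons; Ca⁺ still has 1 valence electron.
All are still removing valence electrons, so compare the +1 ions as you would atoms: IE_2 generally rises across a period (higher Z_eff) and falls down a group (larger shell), subject to the usual subshell exceptions.
Valence configurations: Mg⁺ [Ne]3s¹, O⁺ [He]2s²2p³, P⁺ [Ne]3s²3p², Ca⁺ [Ar]4s¹.
The numbers (kJ/mol): Mg 1451, O 3388, P 1907, Ca 1145.
Overall IE_2 order: Ca < Mg < P < O.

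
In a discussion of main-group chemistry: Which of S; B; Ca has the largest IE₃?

Ca

Consider each +2 ion: S²⁺ still has 4 valence electrons; B²⁺ still has 1 valence electron; Ca²⁺ is the bare [Ar] core.
Pulling an electron out of a noble-gas core costs far more than removing a remaining valence electron, so Ca sits at the high end of IE_3.
Valence configurations: S²⁺ [Ne]3s²3p², B²⁺ [He]2s¹.
The numbers (kJ/mol): S 3357, B 3660, Ca 4912.
Putting it together, IE_3: S < B < Ca.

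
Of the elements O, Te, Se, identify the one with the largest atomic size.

Te

O is in period 2, group 16; Se is in period 4, group 16; Te is in period 5, group 16.
Radius decreases left→right (rising Z_eff, same n) and increases top→bottom (higher n).
All are in group 16, so atomic radius increases down the group.
The largest atomic size among these belongs to Te.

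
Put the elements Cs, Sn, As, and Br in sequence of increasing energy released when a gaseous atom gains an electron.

Cs < As < Sn < Br

As is in period 4, group 15; Br is in period 4, group 17; Sn is in period 5, group 14; Cs is in period 6, group 1.
Adding an electron releases more energy for atoms nearer the top right (short of the noble gases).
Neither a single period nor a single group — weigh both effects.
As > Cs: both effects reinforce here, so As is clearly the higher of the two.
Sn > As: this pair runs against the simple trend — see the exception note.
Br > Sn: both effects reinforce here, so Br is clearly the higher of the two.
Note the exception: Sn has a higher electron affinity than As, contrary to the simple trend — adding an electron to As's half-filled np³ subshell costs electron-pairing energy.
Tabulated electron affinity (kJ/mol): As 78, Br 325, Sn 107, Cs 46.
So from lowest to highest: Cs < As < Sn < Br.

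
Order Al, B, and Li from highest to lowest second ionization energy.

Li > B > Al

The second ionization energy removes an electron from the +1 ion. For each element: Al⁺ still has 2 valence electrons; B⁺ still has 2 valence electrons; Li⁺ is the bare [He] core.
Pulling an electron out of a noble-gas core costs far more than removing a remaining valence electron, so Li sits at the high end of IE_2.
Valence configurations: Al⁺ [Ne]3s², B⁺ [He]2s².
Tabulated IE_2 (kJ/mol): Al 1817, B 2427, Li 7298.
Overall IE_2 order: Al < B < Li.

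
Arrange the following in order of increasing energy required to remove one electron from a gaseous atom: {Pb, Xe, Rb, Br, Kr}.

Br is in period 4, group 17; Kr is in period 4, group 18; Rb is in period 5, group 1; Xe is in period 5, group 18; Pb is in period 6, group 14.
First ionization energy rises across a period (greater Z_eff holds electrons more tightly) and falls down a group (valence electrons are farther from the nucleus).
These span different periods and groups, so the two trends combine.
Pb > Rb: the two effects oppose for this pair; the across-period effect wins (716 vs 403 kJ/mol).
Br > Pb: both effects reinforce here, so Br is clearly the higher of the two.
Xe > Br: period and group pull opposite ways; the across-period shift dominates (1170 vs 1140 kJ/mol).
Kr > Xe: Kr sits above Xe in group 18, so the down-group effect alone puts Kr higher.
Tabulated first ionization energy (kJ/mol): Br 1140, Kr 1351, Rb 403, Xe 1170, Pb 716.
So from lowest to highest: Rb < Pb < Br < Xe < Kr.

Rb, Pb, Br, Xe, Kr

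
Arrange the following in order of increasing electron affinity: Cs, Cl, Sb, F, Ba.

F is in period 2, group 17; Cl is in period 3, group 17; Sb is in period 5, group 15; Cs is in period 6, group 1; Ba is in period 6, group 2.
Adding an electron releases more energy for atoms nearer the top right (short of the noble gases).
Neither a single period nor a single group — weigh both effects.
Cs > Ba: this pair runs against the simple trend — see the exception note.
Sb > Cs: relative to Cs, both the across-period and down-group shifts push Sb's electron affinity up.
F > Sb: both effects reinforce here, so F is clearly the higher of the two.
Cl > F: this pair runs against the simple trend — see the exception note.
Note the exception: Cs has a higher electron affinity than Ba, contrary to the simple trend — adding an electron to Ba (ns²) has to open a new, higher-energy np subshell, which is unfavourable.
Note the exception: Cl has a higher electron affinity than F, contrary to the simple trend — F's small 2p subshell makes the incoming electron feel strong e⁻–e⁻ repulsion, so Cl actually releases more energy on gaining an electron.
Tabulated electron affinity (kJ/mol): F 328, Cl 349, Sb 103, Cs 46, Ba 14.
So from lowest to highest: Ba < Cs < Sb < F < Cl.

Ba < Cs < Sb < F < Cl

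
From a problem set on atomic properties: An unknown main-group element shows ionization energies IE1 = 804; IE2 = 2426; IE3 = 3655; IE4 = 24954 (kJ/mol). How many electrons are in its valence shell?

3

Look for the largest jump between consecutive ionization energies: IE4/IE3 ≈ 6.8, far larger than any earlier ratio.
That jump marks the point where a core electron is being removed. So the atom has 3 valence electrons.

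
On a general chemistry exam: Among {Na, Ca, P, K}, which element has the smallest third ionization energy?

P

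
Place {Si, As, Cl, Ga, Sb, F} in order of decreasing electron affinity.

Electron affinity generally becomes more exothermic across a period toward the halogens and less exothermic down a group.
Here both period and group differ, so the two effects have to be weighed against each other.
As > Ga: As lies to the right of Ga in period 4, so the across-period effect alone puts As higher.
Sb > As: this pair runs against the simple trend — see the exception note.
Si > Sb: the two effects oppose for this pair; the down-group effect wins (134 vs 103 kJ/mol).
F > Si: both effects reinforce here, so F is clearly the higher of the two.
Cl > F: this pair runs against the simple trend — see the exception note.
Note the exception: Sb has a higher electron affinity than As, contrary to the simple trend — both are half-filled np³, but the pairing/repulsion penalty for the added electron shrinks as the p orbitals become larger and more diffuse down the group, and for Sb that outweighs the weaker nuclear attraction.
Note the exception: Cl has a higher electron affinity than F, contrary to the simple trend — F's small 2p subshell makes the incoming electron feel strong e⁻–e⁻ repulsion, so Cl actually releases more energy on gaining an electron.
For reference (kJ/mol): F 328, Si 134, Cl 349, Ga 29, As 78, Sb 103.
So from highest to lowest: Cl > F > Si > Sb > As > Ga.

Cl, F, Si, Sb, As, Ga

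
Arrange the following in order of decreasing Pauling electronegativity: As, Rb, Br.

As is in period 4, group 15; Br is in period 4, group 17; Rb is in period 5, group 1.
EN rises left→right (higher Z_eff, smaller atoms) and falls top→bottom (larger, more shielded atoms).
These span different periods and groups, so the two trends combine.
As > Rb: relative to Rb, both the across-period and down-group shifts push As's electronegativity up.
Br > As: Br lies to the right of As in period 4, so the across-period effect alone puts Br higher.
Approximate values (Pauling): As 2.18, Br 2.96, Rb 0.82.
So from highest to lowest: Br > As > Rb.

Br, As, Rb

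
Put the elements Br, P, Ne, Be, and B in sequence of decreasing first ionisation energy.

Ne > Br > P > Be > B

Be is in period 2, group 2; B is in period 2, group 13; Ne is in period 2, group 18; P is in period 3, group 15; Br is in period 4, group 17.
IE₁ increases left→right with effective nuclear charge and decreases top→bottom as the valence shell moves farther out.
Here both period and group differ, so the two effects have to be weighed against each other.
Be > B: this pair runs against the simple trend — see the exception note.
P > Be: the two effects oppose for this pair; the across-period effect wins (1012 vs 900 kJ/mol).
Br > P: period and group pull opposite ways; the across-period shift dominates (1140 vs 1012 kJ/mol).
Ne > Br: relative to Br, both the across-period and down-group shifts push Ne's first ionization energy up.
Note the exception: Be has a higher first ionization energy than B, contrary to the simple trend — removing B's lone 2p electron is easier than breaking Be's filled 2s².
Tabulated first ionization energy (kJ/mol): Be 900, B 801, Ne 2081, P 1012, Br 1140.
So from highest to lowest: Ne > Br > P > Be > B.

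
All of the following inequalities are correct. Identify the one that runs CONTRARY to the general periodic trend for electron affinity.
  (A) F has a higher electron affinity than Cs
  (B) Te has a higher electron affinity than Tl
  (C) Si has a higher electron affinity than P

(C)

The general trend: electron affinity increases across a period and decreases down a group.
(A) F (period 2, group 17) vs Cs (period 6, group 1): the stated order agrees with the simple trend.
(B) Te (period 5, group 16) vs Tl (period 6, group 13): the stated order agrees with the simple trend.
(C) Si (period 3, group 14) vs P (period 3, group 15): the stated order contradicts the simple trend.
The exception is (C): adding an electron to P's half-filled 3p³ is unfavourable, so Si (3p²) has the more exothermic EA.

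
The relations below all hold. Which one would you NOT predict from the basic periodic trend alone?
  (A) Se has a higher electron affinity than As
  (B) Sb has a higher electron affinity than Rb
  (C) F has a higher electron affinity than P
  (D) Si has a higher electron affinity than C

(D)

The general trend: electron affinity increases across a period and decreases down a group.
(A) Se (period 4, group 16) vs As (period 4, group 15): the stated order agrees with the simple trend.
(B) Sb (period 5, group 15) vs Rb (period 5, group 1): the stated order agrees with the simple trend.
(C) F (period 2, group 17) vs P (period 3, group 15): the stated order agrees with the simple trend.
(D) Si (period 3, group 14) vs C (period 2, group 14): the stated order contradicts the simple trend.
The exception is (D): Si's larger, more diffuse 3p orbitals accept an added electron slightly more readily than C's compact 2p.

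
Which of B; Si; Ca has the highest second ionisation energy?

The second ionization energy removes an electron from the +1 ion. For each element: B⁺ still has 2 valence electrons; Si⁺ still has 3 valence electrons; Ca⁺ still has 1 valence electron.
All are still removing valence electrons, so compare the +1 ions as you would atoms: IE_2 generally rises across a period (higher Z_eff) and falls down a group (larger shell), subject to the usual subshell exceptions.
Valence configurations: B⁺ [He]2s², Si⁺ [Ne]3s²3p¹, Ca⁺ [Ar]4s¹.
Approximate IE_2 values (kJ/mol): B 2427, Si 1577, Ca 1145.
Hence IE_2: Ca < Si < B.

B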